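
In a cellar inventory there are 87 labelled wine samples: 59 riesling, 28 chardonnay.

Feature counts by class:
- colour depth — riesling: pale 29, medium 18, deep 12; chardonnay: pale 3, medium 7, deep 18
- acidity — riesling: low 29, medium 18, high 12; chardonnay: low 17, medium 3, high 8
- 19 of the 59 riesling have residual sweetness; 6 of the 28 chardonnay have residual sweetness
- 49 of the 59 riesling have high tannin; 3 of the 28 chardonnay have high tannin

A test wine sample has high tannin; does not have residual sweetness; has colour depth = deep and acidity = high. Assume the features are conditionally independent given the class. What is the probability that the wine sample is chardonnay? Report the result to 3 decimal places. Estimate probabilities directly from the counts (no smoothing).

0.240

riesling: (59/87) × (12/59) × (12/59) × (40/59) × (49/59) ≈ 0.0157959
chardonnay: (28/87) × (18/28) × (8/28) × (22/28) × (3/28) ≈ 0.00497637
P(chardonnay | x) = 0.00497637 / 0.02077227 ≈ 0.240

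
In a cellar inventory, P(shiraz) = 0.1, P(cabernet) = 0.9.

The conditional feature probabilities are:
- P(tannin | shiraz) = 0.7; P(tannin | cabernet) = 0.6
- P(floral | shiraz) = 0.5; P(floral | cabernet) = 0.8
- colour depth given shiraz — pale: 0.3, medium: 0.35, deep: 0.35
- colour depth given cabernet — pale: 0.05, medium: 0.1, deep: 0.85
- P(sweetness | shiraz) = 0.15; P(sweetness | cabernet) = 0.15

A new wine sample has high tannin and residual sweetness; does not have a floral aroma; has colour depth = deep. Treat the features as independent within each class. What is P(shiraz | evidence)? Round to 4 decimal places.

shiraz: 0.1 × 0.7 × (1−0.5) × 0.35 × 0.15 = 0.0018375
cabernet: 0.9 × 0.6 × (1−0.8) × 0.85 × 0.15 = 0.01377
P(shiraz | x) = 0.0018375 / 0.0156075 ≈ 0.1177

0.1177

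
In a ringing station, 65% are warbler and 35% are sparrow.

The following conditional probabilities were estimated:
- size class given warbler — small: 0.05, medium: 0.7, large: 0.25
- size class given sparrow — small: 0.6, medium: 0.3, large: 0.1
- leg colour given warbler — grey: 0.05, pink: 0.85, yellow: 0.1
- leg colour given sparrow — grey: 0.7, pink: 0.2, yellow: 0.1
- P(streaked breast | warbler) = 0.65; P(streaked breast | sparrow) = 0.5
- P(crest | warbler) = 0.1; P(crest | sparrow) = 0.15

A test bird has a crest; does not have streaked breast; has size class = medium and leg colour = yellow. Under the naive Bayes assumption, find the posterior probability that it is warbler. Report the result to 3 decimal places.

warbler: 0.65 × 0.7 × 0.1 × (1−0.65) × 0.1 = 0.0015925
sparrow: 0.35 × 0.3 × 0.1 × (1−0.5) × 0.15 = 0.0007875
P(warbler | x) = 0.0015925 / 0.00238 ≈ 0.669

0.669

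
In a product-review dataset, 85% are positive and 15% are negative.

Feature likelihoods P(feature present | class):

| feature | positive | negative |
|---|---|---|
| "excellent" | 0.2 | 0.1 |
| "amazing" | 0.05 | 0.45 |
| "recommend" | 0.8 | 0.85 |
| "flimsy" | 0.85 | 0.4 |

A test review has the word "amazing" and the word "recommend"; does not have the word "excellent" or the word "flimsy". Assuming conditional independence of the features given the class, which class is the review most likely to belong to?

positive: 0.85 × (1−0.2) × 0.05 × 0.8 × (1−0.85) = 0.00408
negative: 0.15 × (1−0.1) × 0.45 × 0.85 × (1−0.4) = 0.0309825
Highest score → negative.

negative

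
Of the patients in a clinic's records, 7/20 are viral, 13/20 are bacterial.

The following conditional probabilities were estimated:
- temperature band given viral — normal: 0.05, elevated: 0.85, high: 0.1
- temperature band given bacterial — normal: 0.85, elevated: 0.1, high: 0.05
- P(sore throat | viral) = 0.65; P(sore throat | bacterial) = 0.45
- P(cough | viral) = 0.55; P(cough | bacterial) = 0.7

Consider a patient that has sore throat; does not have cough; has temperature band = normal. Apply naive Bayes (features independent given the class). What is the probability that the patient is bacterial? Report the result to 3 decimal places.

viral: 0.35 × 0.05 × 0.65 × (1−0.55) = 0.00511875
bacterial: 0.65 × 0.85 × 0.45 × (1−0.7) = 0.0745875
P(bacterial | x) = 0.0745875 / 0.07970625 ≈ 0.936

0.936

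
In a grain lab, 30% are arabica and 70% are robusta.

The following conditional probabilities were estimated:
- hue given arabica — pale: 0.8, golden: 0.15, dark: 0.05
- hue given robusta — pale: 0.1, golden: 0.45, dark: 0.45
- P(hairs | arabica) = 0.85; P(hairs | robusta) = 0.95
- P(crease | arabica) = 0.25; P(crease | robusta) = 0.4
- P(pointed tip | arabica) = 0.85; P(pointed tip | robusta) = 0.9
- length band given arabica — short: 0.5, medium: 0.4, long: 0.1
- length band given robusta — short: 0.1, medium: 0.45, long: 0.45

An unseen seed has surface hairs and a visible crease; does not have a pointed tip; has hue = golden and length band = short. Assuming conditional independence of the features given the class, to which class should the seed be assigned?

robusta

arabica: 0.3 × 0.15 × 0.85 × 0.25 × (1−0.85) × 0.5 = 0.0007171875
robusta: 0.7 × 0.45 × 0.95 × 0.4 × (1−0.9) × 0.1 = 0.001197
Highest score → robusta.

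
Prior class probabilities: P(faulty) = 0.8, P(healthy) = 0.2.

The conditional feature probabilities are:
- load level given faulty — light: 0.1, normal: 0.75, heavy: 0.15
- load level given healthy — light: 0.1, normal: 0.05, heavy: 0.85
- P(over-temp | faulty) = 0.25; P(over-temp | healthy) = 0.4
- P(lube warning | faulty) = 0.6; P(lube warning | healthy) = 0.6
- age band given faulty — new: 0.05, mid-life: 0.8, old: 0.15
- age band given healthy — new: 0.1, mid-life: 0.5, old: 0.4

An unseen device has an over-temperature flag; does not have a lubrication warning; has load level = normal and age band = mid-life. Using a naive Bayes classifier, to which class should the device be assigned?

faulty

faulty: 0.8 × 0.75 × 0.25 × (1−0.6) × 0.8 = 0.048
healthy: 0.2 × 0.05 × 0.4 × (1−0.6) × 0.5 = 0.0008
Highest score → faulty.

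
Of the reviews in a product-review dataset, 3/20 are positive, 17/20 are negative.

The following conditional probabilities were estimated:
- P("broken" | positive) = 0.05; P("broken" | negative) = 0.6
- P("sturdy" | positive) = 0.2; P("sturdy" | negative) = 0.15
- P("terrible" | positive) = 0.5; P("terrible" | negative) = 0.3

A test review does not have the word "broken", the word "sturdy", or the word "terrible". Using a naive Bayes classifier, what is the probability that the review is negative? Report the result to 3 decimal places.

positive: 0.15 × (1−0.05) × (1−0.2) × (1−0.5) = 0.057
negative: 0.85 × (1−0.6) × (1−0.15) × (1−0.3) = 0.2023
P(negative | x) = 0.2023 / 0.2593 ≈ 0.780

0.780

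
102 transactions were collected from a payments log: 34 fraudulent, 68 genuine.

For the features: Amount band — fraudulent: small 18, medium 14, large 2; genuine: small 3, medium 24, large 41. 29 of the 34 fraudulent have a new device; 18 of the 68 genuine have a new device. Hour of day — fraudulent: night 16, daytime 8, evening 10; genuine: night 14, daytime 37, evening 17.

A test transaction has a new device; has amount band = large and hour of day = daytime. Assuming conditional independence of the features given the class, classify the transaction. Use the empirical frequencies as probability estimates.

genuine

fraudulent: (34/102) × (2/34) × (29/34) × (8/34) ≈ 0.00393514
genuine: (68/102) × (41/68) × (18/68) × (37/68) ≈ 0.0578949
Highest score → genuine.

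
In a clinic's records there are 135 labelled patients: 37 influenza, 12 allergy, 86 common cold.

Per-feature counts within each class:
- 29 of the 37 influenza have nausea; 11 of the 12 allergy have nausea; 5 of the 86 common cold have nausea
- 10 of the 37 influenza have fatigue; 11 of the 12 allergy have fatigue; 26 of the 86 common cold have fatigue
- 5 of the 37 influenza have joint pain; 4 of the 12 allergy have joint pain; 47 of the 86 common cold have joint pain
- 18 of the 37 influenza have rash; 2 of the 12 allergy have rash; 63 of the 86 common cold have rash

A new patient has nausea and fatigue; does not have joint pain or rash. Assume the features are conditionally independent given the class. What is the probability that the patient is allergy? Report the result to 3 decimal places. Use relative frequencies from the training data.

0.605

influenza: (37/135) × (29/37) × (10/37) × (32/37) × (19/37) ≈ 0.0257847
allergy: (12/135) × (11/12) × (11/12) × (8/12) × (10/12) ≈ 0.0414952
common cold: (86/135) × (5/86) × (26/86) × (39/86) × (23/86) ≈ 0.00135802
P(allergy | x) = 0.0414952 / 0.06863792 ≈ 0.605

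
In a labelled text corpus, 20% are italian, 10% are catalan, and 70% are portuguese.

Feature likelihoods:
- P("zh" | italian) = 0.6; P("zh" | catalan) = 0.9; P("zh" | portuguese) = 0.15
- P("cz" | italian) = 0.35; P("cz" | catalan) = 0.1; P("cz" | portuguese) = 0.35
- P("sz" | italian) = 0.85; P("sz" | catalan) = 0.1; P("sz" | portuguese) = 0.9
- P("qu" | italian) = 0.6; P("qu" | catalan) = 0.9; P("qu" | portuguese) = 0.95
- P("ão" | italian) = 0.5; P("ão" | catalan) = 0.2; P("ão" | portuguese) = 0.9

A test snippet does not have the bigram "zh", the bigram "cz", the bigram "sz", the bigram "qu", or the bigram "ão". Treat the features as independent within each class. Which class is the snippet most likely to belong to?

italian

italian: 0.2 × (1−0.6) × (1−0.35) × (1−0.85) × (1−0.6) × (1−0.5) = 0.00156
catalan: 0.1 × (1−0.9) × (1−0.1) × (1−0.1) × (1−0.9) × (1−0.2) = 0.000648
portuguese: 0.7 × (1−0.15) × (1−0.35) × (1−0.9) × (1−0.95) × (1−0.9) = 0.000193375
Highest score → italian.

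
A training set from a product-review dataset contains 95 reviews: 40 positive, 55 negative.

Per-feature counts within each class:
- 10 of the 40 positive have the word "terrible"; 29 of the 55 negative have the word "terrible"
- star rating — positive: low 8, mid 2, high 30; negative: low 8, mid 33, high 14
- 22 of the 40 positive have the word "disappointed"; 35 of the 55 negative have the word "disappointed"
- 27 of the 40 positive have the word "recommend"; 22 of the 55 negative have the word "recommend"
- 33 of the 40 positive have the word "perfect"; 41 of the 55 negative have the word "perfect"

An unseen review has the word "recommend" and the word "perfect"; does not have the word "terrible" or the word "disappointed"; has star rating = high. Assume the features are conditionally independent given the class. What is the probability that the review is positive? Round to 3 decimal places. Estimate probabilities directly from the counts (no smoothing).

positive: (40/95) × (30/40) × (30/40) × (18/40) × (27/40) × (33/40) ≈ 0.0593512
negative: (55/95) × (26/55) × (14/55) × (20/55) × (22/55) × (41/55) ≈ 0.00755377
P(positive | x) = 0.0593512 / 0.06690497 ≈ 0.887

0.887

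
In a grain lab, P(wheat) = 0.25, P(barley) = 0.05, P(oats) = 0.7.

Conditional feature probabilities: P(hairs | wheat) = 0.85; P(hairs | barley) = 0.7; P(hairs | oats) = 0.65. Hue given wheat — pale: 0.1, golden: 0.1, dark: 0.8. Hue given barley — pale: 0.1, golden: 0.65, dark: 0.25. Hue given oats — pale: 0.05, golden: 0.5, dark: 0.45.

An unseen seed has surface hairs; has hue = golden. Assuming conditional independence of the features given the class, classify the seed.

oats

wheat: 0.25 × 0.85 × 0.1 = 0.02125
barley: 0.05 × 0.7 × 0.65 = 0.02275
oats: 0.7 × 0.65 × 0.5 = 0.2275
Highest score → oats.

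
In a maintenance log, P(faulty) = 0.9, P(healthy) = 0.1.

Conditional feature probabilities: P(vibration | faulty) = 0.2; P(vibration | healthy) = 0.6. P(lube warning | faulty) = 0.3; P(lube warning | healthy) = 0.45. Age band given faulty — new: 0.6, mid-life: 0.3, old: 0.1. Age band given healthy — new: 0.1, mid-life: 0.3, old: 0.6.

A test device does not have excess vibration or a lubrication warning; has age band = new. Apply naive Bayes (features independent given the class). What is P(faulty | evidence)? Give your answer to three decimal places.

0.993

faulty: 0.9 × (1−0.2) × (1−0.3) × 0.6 = 0.3024
healthy: 0.1 × (1−0.6) × (1−0.45) × 0.1 = 0.0022
P(faulty | x) = 0.3024 / 0.3046 ≈ 0.993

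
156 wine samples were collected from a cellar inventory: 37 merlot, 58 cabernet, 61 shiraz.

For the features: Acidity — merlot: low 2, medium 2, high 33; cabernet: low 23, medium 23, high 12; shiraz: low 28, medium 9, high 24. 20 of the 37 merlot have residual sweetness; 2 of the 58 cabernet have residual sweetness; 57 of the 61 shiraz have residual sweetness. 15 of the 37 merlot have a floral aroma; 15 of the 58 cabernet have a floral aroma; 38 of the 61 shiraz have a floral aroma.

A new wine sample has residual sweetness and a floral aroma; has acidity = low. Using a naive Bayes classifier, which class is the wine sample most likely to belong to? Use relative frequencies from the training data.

shiraz

merlot: (37/156) × (2/37) × (20/37) × (15/37) ≈ 0.00280946
cabernet: (58/156) × (23/58) × (2/58) × (15/58) ≈ 0.00131483
shiraz: (61/156) × (28/61) × (57/61) × (38/61) ≈ 0.10448
Highest score → shiraz.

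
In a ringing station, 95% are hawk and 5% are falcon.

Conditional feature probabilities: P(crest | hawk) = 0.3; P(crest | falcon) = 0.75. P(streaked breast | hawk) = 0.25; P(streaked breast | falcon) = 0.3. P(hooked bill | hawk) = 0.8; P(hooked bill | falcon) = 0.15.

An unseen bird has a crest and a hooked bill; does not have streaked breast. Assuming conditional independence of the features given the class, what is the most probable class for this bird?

hawk: 0.95 × 0.3 × (1−0.25) × 0.8 = 0.171
falcon: 0.05 × 0.75 × (1−0.3) × 0.15 = 0.0039375
Highest score → hawk.

hawk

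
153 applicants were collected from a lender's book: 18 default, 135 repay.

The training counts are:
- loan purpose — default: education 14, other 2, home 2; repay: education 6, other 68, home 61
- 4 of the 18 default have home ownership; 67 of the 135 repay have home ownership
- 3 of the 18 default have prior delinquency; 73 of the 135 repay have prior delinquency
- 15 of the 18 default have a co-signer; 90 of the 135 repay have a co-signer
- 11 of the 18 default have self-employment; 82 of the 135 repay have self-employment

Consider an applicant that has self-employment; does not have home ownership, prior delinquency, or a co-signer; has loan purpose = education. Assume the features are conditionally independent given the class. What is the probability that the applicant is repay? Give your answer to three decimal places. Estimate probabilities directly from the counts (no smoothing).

default: (18/153) × (14/18) × (14/18) × (15/18) × (3/18) × (11/18) ≈ 0.0060406
repay: (135/153) × (6/135) × (68/135) × (62/135) × (45/135) × (82/135) ≈ 0.00183676
P(repay | x) = 0.00183676 / 0.00787736 ≈ 0.233

0.233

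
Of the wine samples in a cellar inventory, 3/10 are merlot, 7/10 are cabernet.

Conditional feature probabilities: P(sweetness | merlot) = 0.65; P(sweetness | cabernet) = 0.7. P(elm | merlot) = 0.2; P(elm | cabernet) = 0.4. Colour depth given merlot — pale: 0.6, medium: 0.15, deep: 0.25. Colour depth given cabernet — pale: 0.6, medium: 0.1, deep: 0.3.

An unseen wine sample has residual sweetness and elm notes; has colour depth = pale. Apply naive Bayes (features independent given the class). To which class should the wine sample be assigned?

merlot: 0.3 × 0.65 × 0.2 × 0.6 = 0.0234
cabernet: 0.7 × 0.7 × 0.4 × 0.6 = 0.1176
Highest score → cabernet.

cabernet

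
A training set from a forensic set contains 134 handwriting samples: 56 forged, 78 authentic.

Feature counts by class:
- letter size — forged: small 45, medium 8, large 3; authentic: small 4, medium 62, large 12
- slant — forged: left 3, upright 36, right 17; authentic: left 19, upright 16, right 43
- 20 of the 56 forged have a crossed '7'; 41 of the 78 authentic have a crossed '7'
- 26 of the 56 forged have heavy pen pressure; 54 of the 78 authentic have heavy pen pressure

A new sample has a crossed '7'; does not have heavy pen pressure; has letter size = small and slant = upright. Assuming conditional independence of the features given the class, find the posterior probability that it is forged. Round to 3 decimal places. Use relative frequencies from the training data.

0.977

forged: (56/134) × (45/56) × (36/56) × (20/56) × (30/56) ≈ 0.0413045
authentic: (78/134) × (4/78) × (16/78) × (41/78) × (24/78) ≈ 0.000990345
P(forged | x) = 0.0413045 / 0.042294845 ≈ 0.977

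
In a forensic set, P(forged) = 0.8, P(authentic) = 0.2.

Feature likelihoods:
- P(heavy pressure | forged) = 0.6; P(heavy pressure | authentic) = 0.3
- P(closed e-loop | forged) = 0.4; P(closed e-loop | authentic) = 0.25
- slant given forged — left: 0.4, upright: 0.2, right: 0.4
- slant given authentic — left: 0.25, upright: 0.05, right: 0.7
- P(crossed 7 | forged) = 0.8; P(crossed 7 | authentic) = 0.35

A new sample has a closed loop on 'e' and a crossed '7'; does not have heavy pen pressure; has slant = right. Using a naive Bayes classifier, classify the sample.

forged

forged: 0.8 × (1−0.6) × 0.4 × 0.4 × 0.8 = 0.04096
authentic: 0.2 × (1−0.3) × 0.25 × 0.7 × 0.35 = 0.008575
Highest score → forged.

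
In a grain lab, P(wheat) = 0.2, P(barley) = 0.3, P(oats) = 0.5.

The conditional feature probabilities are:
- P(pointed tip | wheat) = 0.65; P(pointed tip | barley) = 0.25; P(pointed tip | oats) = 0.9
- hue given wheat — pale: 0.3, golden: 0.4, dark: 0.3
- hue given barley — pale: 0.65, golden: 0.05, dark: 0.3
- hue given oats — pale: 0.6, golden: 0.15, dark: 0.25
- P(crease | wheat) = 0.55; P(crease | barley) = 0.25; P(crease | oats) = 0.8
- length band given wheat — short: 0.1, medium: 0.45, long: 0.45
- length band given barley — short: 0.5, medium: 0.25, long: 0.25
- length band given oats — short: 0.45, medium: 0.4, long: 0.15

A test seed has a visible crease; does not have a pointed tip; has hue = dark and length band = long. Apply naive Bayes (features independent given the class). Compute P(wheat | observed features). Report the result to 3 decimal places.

wheat: 0.2 × (1−0.65) × 0.3 × 0.55 × 0.45 = 0.0051975
barley: 0.3 × (1−0.25) × 0.3 × 0.25 × 0.25 = 0.00421875
oats: 0.5 × (1−0.9) × 0.25 × 0.8 × 0.15 = 0.0015
P(wheat | x) = 0.0051975 / 0.01091625 ≈ 0.476

0.476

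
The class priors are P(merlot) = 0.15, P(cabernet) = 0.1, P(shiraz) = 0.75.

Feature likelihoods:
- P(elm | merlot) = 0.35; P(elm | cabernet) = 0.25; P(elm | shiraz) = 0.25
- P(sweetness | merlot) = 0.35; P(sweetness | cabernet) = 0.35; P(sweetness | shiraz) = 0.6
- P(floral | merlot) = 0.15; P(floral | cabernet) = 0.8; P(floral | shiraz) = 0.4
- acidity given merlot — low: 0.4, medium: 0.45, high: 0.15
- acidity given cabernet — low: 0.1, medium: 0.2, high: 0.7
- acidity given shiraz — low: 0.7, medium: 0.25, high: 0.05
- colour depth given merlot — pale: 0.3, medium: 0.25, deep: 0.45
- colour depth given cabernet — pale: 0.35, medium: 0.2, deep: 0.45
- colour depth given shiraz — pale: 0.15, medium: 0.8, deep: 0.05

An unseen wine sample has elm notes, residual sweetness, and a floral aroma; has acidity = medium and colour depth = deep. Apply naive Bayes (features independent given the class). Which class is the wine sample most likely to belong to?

cabernet

merlot: 0.15 × 0.35 × 0.35 × 0.15 × 0.45 × 0.45 = 0.000558140625
cabernet: 0.1 × 0.25 × 0.35 × 0.8 × 0.2 × 0.45 = 0.00063
shiraz: 0.75 × 0.25 × 0.6 × 0.4 × 0.25 × 0.05 = 0.0005625
Highest score → cabernet.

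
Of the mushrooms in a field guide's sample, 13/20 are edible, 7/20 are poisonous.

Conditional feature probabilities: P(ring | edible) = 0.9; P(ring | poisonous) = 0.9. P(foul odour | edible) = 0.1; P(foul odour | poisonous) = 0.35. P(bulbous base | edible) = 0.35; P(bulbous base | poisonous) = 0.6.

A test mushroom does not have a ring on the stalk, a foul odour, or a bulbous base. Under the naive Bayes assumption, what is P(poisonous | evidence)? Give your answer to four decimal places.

edible: 0.65 × (1−0.9) × (1−0.1) × (1−0.35) = 0.038025
poisonous: 0.35 × (1−0.9) × (1−0.35) × (1−0.6) = 0.0091
P(poisonous | x) = 0.0091 / 0.047125 ≈ 0.1931

0.1931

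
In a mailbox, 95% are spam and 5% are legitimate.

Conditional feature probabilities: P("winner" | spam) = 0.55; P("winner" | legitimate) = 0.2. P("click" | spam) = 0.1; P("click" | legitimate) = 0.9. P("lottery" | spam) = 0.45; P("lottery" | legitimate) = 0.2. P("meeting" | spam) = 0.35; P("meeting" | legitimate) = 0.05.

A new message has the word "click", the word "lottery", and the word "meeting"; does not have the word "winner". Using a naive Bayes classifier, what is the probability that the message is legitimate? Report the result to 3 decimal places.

spam: 0.95 × (1−0.55) × 0.1 × 0.45 × 0.35 = 0.006733125
legitimate: 0.05 × (1−0.2) × 0.9 × 0.2 × 0.05 = 0.00036
P(legitimate | x) = 0.00036 / 0.007093125 ≈ 0.051

0.051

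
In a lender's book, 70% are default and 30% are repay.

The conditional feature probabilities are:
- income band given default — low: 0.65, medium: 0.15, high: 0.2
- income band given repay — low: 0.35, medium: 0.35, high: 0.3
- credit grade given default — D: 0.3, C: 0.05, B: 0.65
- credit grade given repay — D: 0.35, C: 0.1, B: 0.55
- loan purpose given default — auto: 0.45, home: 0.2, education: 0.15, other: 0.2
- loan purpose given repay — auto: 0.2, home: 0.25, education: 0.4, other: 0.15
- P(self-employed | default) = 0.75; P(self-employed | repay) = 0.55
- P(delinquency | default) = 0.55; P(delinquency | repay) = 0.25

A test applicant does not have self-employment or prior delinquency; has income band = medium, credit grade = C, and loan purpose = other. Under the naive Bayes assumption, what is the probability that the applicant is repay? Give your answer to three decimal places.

0.818

default: 0.7 × 0.15 × 0.05 × 0.2 × (1−0.75) × (1−0.55) = 0.000118125
repay: 0.3 × 0.35 × 0.1 × 0.15 × (1−0.55) × (1−0.25) = 0.0005315625
P(repay | x) = 0.0005315625 / 0.0006496875 ≈ 0.818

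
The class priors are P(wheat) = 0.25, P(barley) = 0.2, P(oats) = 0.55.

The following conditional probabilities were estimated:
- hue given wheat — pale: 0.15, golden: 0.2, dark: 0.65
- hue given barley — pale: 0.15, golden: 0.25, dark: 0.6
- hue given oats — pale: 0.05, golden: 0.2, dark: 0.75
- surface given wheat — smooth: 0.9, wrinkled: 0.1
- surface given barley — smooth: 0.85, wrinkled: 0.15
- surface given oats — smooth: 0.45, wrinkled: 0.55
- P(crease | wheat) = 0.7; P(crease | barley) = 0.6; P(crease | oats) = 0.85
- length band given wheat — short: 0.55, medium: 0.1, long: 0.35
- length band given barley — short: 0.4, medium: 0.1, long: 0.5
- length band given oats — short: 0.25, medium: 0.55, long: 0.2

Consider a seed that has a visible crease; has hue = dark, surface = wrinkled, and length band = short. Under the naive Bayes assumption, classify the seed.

wheat: 0.25 × 0.65 × 0.1 × 0.7 × 0.55 = 0.00625625
barley: 0.2 × 0.6 × 0.15 × 0.6 × 0.4 = 0.00432
oats: 0.55 × 0.75 × 0.55 × 0.85 × 0.25 = 0.0482109375
Highest score → oats.

oats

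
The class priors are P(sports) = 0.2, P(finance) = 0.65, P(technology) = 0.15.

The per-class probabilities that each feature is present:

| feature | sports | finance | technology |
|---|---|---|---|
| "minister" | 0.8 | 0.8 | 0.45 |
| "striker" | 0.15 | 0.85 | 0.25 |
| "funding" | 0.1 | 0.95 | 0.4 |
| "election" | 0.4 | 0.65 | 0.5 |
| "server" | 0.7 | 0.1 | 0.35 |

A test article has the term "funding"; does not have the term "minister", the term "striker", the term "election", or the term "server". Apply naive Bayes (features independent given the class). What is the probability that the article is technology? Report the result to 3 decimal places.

0.555

sports: 0.2 × (1−0.8) × (1−0.15) × 0.1 × (1−0.4) × (1−0.7) = 0.000612
finance: 0.65 × (1−0.8) × (1−0.85) × 0.95 × (1−0.65) × (1−0.1) = 0.005835375
technology: 0.15 × (1−0.45) × (1−0.25) × 0.4 × (1−0.5) × (1−0.35) = 0.00804375
P(technology | x) = 0.00804375 / 0.014491125 ≈ 0.555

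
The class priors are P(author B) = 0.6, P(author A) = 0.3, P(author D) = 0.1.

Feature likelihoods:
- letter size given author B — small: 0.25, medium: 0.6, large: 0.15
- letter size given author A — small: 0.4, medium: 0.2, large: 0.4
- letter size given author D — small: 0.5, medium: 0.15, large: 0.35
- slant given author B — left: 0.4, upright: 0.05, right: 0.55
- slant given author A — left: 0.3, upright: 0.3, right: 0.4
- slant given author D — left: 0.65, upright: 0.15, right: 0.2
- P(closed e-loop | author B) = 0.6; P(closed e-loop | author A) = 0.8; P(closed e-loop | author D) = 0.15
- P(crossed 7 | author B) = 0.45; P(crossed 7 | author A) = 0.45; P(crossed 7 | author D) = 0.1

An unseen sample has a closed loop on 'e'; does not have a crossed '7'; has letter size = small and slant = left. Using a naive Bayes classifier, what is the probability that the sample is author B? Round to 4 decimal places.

0.4947

author B: 0.6 × 0.25 × 0.4 × 0.6 × (1−0.45) = 0.0198
author A: 0.3 × 0.4 × 0.3 × 0.8 × (1−0.45) = 0.01584
author D: 0.1 × 0.5 × 0.65 × 0.15 × (1−0.1) = 0.0043875
P(author B | x) = 0.0198 / 0.0400275 ≈ 0.4947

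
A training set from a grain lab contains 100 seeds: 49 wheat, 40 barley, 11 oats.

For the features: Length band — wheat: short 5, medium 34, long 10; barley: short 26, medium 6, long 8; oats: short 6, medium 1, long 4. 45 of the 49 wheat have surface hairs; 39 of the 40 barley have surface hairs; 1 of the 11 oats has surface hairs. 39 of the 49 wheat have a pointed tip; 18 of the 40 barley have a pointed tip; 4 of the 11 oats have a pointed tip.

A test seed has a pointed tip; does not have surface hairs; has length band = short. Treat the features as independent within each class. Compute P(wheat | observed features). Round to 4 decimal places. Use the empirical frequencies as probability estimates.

0.1249

wheat: (49/100) × (5/49) × (4/49) × (39/49) ≈ 0.00324865
barley: (40/100) × (26/40) × (1/40) × (18/40) = 0.002925
oats: (11/100) × (6/11) × (10/11) × (4/11) ≈ 0.0198347
P(wheat | x) = 0.00324865 / 0.02600835 ≈ 0.1249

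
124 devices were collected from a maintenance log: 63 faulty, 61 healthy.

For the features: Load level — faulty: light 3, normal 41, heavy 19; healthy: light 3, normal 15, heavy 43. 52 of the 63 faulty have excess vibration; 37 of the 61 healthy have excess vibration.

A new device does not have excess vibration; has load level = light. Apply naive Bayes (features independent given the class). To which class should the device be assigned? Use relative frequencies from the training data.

healthy

faulty: (63/124) × (3/63) × (11/63) ≈ 0.00422427
healthy: (61/124) × (3/61) × (24/61) ≈ 0.00951877
Highest score → healthy.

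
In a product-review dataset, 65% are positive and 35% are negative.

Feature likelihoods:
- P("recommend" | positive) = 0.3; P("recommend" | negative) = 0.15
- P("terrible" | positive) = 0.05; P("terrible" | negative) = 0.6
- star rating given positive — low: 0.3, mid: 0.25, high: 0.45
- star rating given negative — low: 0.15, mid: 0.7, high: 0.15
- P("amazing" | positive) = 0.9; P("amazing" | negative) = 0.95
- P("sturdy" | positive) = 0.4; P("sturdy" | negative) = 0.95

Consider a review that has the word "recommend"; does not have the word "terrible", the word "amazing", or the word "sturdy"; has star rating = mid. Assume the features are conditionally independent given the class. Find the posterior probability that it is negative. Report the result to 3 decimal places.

0.013

positive: 0.65 × 0.3 × (1−0.05) × 0.25 × (1−0.9) × (1−0.4) = 0.00277875
negative: 0.35 × 0.15 × (1−0.6) × 0.7 × (1−0.95) × (1−0.95) = 0.00003675
P(negative | x) = 0.00003675 / 0.0028155 ≈ 0.013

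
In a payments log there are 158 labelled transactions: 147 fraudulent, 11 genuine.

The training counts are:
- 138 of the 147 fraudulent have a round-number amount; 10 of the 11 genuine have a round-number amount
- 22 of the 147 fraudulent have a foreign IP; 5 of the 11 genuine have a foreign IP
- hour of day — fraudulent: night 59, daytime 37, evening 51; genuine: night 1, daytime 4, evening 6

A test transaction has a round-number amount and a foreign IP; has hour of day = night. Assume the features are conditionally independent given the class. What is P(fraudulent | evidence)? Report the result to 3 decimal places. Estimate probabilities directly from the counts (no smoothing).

0.953

fraudulent: (147/158) × (138/147) × (22/147) × (59/147) ≈ 0.0524641
genuine: (11/158) × (10/11) × (5/11) × (1/11) ≈ 0.00261534
P(fraudulent | x) = 0.0524641 / 0.05507944 ≈ 0.953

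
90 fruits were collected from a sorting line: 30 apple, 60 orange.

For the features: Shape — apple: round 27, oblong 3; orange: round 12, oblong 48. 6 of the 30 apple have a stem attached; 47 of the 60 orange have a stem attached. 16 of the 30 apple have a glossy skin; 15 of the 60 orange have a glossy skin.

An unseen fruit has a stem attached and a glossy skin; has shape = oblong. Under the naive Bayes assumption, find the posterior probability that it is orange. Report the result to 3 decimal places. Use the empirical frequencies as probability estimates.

0.967

apple: (30/90) × (3/30) × (6/30) × (16/30) ≈ 0.00355556
orange: (60/90) × (48/60) × (47/60) × (15/60) ≈ 0.104444
P(orange | x) = 0.104444 / 0.10799956 ≈ 0.967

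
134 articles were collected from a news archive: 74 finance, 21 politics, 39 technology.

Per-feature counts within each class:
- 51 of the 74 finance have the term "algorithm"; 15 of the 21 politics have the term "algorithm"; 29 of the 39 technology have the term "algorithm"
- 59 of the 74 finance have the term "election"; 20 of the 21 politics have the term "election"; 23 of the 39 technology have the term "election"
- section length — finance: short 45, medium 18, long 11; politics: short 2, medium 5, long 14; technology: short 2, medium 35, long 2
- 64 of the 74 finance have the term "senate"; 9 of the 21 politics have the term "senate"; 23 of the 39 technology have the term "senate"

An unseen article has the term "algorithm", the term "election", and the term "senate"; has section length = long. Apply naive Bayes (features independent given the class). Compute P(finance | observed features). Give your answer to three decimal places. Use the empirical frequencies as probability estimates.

finance: (74/134) × (51/74) × (59/74) × (11/74) × (64/74) ≈ 0.0390117
politics: (21/134) × (15/21) × (20/21) × (14/21) × (9/21) ≈ 0.0304599
technology: (39/134) × (29/39) × (23/39) × (2/39) × (23/39) ≈ 0.00385998
P(finance | x) = 0.0390117 / 0.07333158 ≈ 0.532

0.532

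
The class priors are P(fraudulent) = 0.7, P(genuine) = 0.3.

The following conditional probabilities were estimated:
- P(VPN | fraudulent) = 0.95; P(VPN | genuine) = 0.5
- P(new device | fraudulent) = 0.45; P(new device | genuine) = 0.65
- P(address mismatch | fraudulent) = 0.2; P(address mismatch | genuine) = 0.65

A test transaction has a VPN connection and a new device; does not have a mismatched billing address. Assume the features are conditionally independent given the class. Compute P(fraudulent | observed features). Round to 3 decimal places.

fraudulent: 0.7 × 0.95 × 0.45 × (1−0.2) = 0.2394
genuine: 0.3 × 0.5 × 0.65 × (1−0.65) = 0.034125
P(fraudulent | x) = 0.2394 / 0.273525 ≈ 0.875

0.875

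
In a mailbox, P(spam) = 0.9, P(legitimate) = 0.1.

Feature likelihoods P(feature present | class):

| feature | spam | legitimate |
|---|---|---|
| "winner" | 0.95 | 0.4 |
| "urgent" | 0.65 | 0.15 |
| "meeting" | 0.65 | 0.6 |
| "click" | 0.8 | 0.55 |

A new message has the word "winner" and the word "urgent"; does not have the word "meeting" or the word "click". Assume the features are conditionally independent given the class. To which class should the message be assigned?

spam: 0.9 × 0.95 × 0.65 × (1−0.65) × (1−0.8) = 0.0389025
legitimate: 0.1 × 0.4 × 0.15 × (1−0.6) × (1−0.55) = 0.00108
Highest score → spam.

spam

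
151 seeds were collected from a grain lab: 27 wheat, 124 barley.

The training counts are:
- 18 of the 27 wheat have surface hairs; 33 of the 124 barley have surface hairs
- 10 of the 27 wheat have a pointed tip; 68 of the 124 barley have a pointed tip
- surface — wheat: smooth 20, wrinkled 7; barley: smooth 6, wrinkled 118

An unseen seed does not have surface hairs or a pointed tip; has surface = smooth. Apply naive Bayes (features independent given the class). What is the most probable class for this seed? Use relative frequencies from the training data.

wheat

wheat: (27/151) × (9/27) × (17/27) × (20/27) ≈ 0.0277982
barley: (124/151) × (91/124) × (56/124) × (6/124) ≈ 0.0131692
Highest score → wheat.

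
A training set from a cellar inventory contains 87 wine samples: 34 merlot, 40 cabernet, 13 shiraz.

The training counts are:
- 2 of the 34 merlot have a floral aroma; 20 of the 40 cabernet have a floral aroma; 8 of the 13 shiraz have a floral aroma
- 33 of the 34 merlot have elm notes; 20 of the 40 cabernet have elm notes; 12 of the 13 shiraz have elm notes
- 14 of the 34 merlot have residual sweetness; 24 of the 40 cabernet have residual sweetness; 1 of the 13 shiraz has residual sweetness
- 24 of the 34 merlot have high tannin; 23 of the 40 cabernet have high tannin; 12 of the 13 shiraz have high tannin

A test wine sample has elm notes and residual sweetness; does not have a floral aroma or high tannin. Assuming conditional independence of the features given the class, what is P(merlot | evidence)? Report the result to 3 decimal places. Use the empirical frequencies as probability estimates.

merlot: (34/87) × (32/34) × (33/34) × (14/34) × (10/34) ≈ 0.043235
cabernet: (40/87) × (20/40) × (20/40) × (24/40) × (17/40) ≈ 0.0293103
shiraz: (13/87) × (5/13) × (12/13) × (1/13) × (1/13) ≈ 0.000313908
P(merlot | x) = 0.043235 / 0.072859208 ≈ 0.593

0.593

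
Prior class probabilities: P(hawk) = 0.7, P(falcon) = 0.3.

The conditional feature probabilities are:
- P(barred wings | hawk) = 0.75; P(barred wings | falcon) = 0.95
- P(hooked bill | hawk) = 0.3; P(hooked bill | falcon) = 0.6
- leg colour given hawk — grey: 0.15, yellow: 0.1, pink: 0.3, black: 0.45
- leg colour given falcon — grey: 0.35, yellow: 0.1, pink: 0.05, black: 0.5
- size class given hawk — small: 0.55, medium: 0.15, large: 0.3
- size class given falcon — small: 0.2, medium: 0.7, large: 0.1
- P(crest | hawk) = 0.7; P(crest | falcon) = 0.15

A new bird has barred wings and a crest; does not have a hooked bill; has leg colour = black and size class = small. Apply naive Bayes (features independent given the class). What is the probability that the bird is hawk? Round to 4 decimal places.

hawk: 0.7 × 0.75 × (1−0.3) × 0.45 × 0.55 × 0.7 = 0.063669375
falcon: 0.3 × 0.95 × (1−0.6) × 0.5 × 0.2 × 0.15 = 0.00171
P(hawk | x) = 0.063669375 / 0.065379375 ≈ 0.9738

0.9738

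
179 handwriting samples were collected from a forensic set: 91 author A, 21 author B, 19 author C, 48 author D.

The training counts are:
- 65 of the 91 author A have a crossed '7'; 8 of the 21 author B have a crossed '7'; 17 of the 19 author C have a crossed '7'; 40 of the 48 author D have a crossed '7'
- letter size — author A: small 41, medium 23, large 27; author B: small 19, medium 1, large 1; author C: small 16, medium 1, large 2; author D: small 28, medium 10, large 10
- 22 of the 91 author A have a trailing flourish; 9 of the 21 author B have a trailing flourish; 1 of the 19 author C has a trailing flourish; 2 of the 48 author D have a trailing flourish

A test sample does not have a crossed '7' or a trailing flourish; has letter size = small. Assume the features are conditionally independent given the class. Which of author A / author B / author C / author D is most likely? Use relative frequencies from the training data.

author A

author A: (91/179) × (26/91) × (41/91) × (69/91) ≈ 0.0496216
author B: (21/179) × (13/21) × (19/21) × (12/21) ≈ 0.037548
author C: (19/179) × (2/19) × (16/19) × (18/19) ≈ 0.00891379
author D: (48/179) × (8/48) × (28/48) × (46/48) ≈ 0.0249845
Highest score → author A.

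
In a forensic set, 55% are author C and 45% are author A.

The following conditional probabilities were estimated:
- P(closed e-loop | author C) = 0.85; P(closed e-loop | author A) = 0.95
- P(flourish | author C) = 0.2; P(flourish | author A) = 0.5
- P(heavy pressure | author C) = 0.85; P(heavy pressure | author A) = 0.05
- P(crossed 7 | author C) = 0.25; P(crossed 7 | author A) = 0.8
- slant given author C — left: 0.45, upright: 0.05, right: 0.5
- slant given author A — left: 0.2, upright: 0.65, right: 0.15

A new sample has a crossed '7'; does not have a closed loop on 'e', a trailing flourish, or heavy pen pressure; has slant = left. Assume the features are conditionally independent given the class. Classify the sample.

author A

author C: 0.55 × (1−0.85) × (1−0.2) × (1−0.85) × 0.25 × 0.45 = 0.00111375
author A: 0.45 × (1−0.95) × (1−0.5) × (1−0.05) × 0.8 × 0.2 = 0.00171
Highest score → author A.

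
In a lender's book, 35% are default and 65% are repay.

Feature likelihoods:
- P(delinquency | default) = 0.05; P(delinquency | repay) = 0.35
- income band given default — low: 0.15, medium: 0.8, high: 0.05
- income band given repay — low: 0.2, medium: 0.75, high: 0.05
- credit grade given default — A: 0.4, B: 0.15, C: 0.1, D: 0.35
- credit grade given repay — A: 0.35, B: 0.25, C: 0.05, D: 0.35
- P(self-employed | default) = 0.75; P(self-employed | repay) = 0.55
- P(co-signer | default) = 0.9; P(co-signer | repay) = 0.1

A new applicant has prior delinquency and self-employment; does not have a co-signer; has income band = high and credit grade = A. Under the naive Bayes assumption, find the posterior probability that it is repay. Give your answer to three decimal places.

0.987

default: 0.35 × 0.05 × 0.05 × 0.4 × 0.75 × (1−0.9) = 0.00002625
repay: 0.65 × 0.35 × 0.05 × 0.35 × 0.55 × (1−0.1) = 0.00197071875
P(repay | x) = 0.00197071875 / 0.00199696875 ≈ 0.987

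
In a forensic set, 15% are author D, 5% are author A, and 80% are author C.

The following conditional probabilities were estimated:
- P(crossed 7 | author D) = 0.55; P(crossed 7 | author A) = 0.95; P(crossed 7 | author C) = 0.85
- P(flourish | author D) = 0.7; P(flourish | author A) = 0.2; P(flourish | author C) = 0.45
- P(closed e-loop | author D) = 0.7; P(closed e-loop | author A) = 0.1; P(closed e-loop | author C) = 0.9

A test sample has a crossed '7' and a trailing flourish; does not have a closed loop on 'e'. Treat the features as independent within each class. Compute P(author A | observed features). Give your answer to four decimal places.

0.1514

author D: 0.15 × 0.55 × 0.7 × (1−0.7) = 0.017325
author A: 0.05 × 0.95 × 0.2 × (1−0.1) = 0.00855
author C: 0.8 × 0.85 × 0.45 × (1−0.9) = 0.0306
P(author A | x) = 0.00855 / 0.056475 ≈ 0.1514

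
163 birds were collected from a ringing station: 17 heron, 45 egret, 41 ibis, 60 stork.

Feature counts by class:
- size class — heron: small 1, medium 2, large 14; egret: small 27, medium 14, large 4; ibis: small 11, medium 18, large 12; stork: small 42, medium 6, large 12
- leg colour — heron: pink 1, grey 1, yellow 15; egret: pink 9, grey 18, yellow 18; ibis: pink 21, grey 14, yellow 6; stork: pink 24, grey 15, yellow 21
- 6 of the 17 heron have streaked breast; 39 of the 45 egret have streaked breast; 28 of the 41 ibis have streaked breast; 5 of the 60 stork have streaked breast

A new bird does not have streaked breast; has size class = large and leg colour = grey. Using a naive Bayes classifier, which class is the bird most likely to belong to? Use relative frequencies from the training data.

heron: (17/163) × (14/17) × (1/17) × (11/17) ≈ 0.00326915
egret: (45/163) × (4/45) × (18/45) × (6/45) ≈ 0.00130879
ibis: (41/163) × (12/41) × (14/41) × (13/41) ≈ 0.00797072
stork: (60/163) × (12/60) × (15/60) × (55/60) ≈ 0.0168712
Highest score → stork.

stork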